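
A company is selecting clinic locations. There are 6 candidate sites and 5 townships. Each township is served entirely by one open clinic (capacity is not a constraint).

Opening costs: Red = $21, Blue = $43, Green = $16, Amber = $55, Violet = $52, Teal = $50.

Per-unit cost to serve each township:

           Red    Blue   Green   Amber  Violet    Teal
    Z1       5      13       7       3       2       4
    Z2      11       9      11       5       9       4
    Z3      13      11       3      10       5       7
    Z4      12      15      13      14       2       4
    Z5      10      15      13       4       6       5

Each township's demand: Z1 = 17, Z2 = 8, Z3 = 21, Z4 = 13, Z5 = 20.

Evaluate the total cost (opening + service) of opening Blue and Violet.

Each township is assigned to its cheapest site among the open ones.
{Blue, Violet}: Z1→Violet 2·17=34, Z2→Blue 9·8=72, Z3→Violet 5·21=105, Z4→Violet 2·13=26, Z5→Violet 6·20=120. Service 357; fixed 95; total 452.

Total cost: 452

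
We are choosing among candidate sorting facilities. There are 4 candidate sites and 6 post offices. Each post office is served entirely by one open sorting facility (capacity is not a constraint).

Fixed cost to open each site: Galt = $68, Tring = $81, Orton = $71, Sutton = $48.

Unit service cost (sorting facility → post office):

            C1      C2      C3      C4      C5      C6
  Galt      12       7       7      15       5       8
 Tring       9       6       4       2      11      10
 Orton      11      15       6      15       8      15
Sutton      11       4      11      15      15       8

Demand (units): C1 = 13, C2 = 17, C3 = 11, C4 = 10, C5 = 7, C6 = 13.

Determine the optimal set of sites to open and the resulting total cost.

Open Tring and Sutton; minimum total cost 559.

For any fixed open set, each post office goes to its cheapest open site; total = fixed + service.
{Tring, Sutton}: C1→Tring 9·13=117, C2→Sutton 4·17=68, C3→Tring 4·11=44, C4→Tring 2·10=20, C5→Tring 11·7=77, C6→Sutton 8·13=104. Service 430; fixed 129; total 559.
{Galt, Tring}: service 422 + fixed 149 = 571
{Tring}: service 490 + fixed 81 = 571
{Galt, Tring, Orton, Sutton}: service 388 + fixed 268 = 656
(All 15 nonempty subsets were checked; Tring and Sutton is lowest.)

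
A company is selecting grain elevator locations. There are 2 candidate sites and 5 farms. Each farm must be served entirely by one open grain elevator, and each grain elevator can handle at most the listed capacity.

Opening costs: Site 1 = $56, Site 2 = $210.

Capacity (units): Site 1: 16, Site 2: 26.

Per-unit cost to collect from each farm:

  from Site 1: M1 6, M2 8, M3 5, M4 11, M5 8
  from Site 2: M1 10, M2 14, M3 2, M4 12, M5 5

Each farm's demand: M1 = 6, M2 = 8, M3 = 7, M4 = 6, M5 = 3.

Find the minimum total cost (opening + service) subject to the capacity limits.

Minimum total cost: 467

Open {Site 1, Site 2}: M1→Site 1 6·6=36, M2→Site 1 8·8=64, M3→Site 2 2·7=14, M4→Site 2 12·6=72, M5→Site 2 5·3=15.
Loads: Site 1 carries 14/16, Site 2 carries 16/26. Service 201; fixed 266; total 467.
Next best feasible plan costs 485.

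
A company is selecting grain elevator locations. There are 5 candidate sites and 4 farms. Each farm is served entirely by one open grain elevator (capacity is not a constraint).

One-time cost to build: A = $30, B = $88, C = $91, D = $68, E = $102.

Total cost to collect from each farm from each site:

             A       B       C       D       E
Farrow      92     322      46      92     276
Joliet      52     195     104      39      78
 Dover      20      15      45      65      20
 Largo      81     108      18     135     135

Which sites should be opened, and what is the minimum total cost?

For any fixed open set, each farm goes to its cheapest open site; total = fixed + service.
{A, C}: Farrow→C 46, Joliet→A 52, Dover→A 20, Largo→C 18. Service 136; fixed 121; total 257.
{A}: service 245 + fixed 30 = 275
{C}: Farrow→C 46, Joliet→C 104, Dover→C 45, Largo→C 18. Service 213; fixed 91; total 304.
{A, B, C, D, E}: Farrow→C 46, Joliet→D 39, Dover→B 15, Largo→C 18. Service 118; fixed 379; total 497.
No other subset beats 257.

Open A and C; minimum total cost 257.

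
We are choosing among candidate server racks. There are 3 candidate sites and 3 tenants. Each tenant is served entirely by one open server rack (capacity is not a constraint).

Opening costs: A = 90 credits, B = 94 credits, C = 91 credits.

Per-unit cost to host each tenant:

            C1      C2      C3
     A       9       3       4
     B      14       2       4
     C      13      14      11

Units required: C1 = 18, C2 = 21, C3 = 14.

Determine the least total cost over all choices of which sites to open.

Minimum total cost: 371

For any fixed open set, each tenant goes to its cheapest open site; total = fixed + service.
{A}: C1→A 9·18=162, C2→A 3·21=63, C3→A 4·14=56. Service 281; fixed 90; total 371.
{A, B}: service 260 + fixed 184 = 444
{B}: service 350 + fixed 94 = 444
{A, B, C}: C1→A 9·18=162, C2→B 2·21=42, C3→A 4·14=56. Service 260; fixed 275; total 535.
(All 7 nonempty subsets were checked; A only is lowest.)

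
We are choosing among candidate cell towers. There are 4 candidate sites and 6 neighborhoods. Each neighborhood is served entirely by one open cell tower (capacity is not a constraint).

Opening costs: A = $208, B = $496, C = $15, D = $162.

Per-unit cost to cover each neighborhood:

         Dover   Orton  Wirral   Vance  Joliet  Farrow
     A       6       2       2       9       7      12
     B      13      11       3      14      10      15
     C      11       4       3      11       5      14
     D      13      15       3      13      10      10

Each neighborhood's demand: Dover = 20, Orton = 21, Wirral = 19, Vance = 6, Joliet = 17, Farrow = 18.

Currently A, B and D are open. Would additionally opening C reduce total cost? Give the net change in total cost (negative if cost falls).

Yes — net change −19 (cost falls by 19).

Current service cost with {A, B, D}: 553.
Adding C: each neighborhood re-picks its cheapest; new service cost 519, saving 34.
Extra fixed cost: 15. Net change = 15 − 34 = -19.
(Totals: 1419 → 1400.)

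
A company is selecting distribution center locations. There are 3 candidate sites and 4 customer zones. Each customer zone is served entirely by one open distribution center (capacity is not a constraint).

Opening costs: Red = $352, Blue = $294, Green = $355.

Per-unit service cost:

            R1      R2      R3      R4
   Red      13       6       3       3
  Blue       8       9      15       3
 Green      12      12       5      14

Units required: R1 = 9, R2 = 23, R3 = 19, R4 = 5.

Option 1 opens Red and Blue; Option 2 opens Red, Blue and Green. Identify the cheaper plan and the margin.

Option 1: {Red, Blue}: R1→Blue 8·9=72, R2→Red 6·23=138, R3→Red 3·19=57, R4→Red 3·5=15. Service 282; fixed 646; total 928.
Option 2: {Red, Blue, Green}: R1→Blue 8·9=72, R2→Red 6·23=138, R3→Red 3·19=57, R4→Red 3·5=15. Service 282; fixed 1001; total 1283.
Difference: |928 − 1283| = 355.

Option 1 is cheaper by 355.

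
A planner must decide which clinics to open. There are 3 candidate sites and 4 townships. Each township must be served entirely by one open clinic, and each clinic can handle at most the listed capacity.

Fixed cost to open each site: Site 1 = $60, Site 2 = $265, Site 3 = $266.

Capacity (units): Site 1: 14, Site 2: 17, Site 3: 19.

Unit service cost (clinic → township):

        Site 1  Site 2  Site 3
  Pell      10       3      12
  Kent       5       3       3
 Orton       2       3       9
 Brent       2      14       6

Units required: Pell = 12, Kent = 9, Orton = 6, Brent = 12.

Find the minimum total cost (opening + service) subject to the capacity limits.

Open {Site 1, Site 2, Site 3}: Pell→Site 2 3·12=36, Kent→Site 3 3·9=27, Orton→Site 3 9·6=54, Brent→Site 1 2·12=24.
Loads: Site 1 carries 12/14, Site 2 carries 12/17, Site 3 carries 15/19. Service 141; fixed 591; total 732.
Next best feasible plan costs 798.

Minimum total cost: 732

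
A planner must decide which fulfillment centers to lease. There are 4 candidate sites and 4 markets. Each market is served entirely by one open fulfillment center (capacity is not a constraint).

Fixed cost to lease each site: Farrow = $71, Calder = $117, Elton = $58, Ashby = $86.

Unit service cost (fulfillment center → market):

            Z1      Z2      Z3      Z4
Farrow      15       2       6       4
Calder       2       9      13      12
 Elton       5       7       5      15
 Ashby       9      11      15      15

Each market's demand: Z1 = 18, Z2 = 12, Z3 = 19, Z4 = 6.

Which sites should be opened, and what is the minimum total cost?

For any fixed open set, each market goes to its cheapest open site; total = fixed + service.
{Farrow, Elton}: Z1→Elton 5·18=90, Z2→Farrow 2·12=24, Z3→Elton 5·19=95, Z4→Farrow 4·6=24. Service 233; fixed 129; total 362.
{Farrow, Calder}: service 198 + fixed 188 = 386
{Elton}: Z1→Elton 5·18=90, Z2→Elton 7·12=84, Z3→Elton 5·19=95, Z4→Elton 15·6=90. Service 359; fixed 58; total 417.
{Farrow, Calder, Elton, Ashby}: service 179 + fixed 332 = 511
(All 15 nonempty subsets were checked; Farrow and Elton is lowest.)

Open Farrow and Elton; minimum total cost 362.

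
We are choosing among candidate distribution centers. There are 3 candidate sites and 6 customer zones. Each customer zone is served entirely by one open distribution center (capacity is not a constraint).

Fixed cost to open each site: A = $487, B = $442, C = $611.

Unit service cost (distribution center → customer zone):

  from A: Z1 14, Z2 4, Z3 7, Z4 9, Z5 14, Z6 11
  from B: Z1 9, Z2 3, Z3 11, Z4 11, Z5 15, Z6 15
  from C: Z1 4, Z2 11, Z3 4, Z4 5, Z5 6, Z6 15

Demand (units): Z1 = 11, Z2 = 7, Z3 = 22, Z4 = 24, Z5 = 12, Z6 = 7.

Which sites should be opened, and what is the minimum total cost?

Open C only; minimum total cost 1117.

For any fixed open set, each customer zone goes to its cheapest open site; total = fixed + service.
{C}: Z1→C 4·11=44, Z2→C 11·7=77, Z3→C 4·22=88, Z4→C 5·24=120, Z5→C 6·12=72, Z6→C 15·7=105. Service 506; fixed 611; total 1117.
{A}: service 797 + fixed 487 = 1284
{B}: service 911 + fixed 442 = 1353
{A, B, C}: Z1→C 4·11=44, Z2→B 3·7=21, Z3→C 4·22=88, Z4→C 5·24=120, Z5→C 6·12=72, Z6→A 11·7=77. Service 422; fixed 1540; total 1962.
No other subset beats 1117.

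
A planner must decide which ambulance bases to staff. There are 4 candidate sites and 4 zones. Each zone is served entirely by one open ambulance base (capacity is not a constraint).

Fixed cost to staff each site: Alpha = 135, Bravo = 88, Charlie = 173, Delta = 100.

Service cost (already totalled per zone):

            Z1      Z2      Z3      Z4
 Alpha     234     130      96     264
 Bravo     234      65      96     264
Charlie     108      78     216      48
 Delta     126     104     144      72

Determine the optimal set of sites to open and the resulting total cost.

For any fixed open set, each zone goes to its cheapest open site; total = fixed + service.
{Delta}: Z1→Delta 126, Z2→Delta 104, Z3→Delta 144, Z4→Delta 72. Service 446; fixed 100; total 546.
{Bravo, Delta}: Z1→Delta 126, Z2→Bravo 65, Z3→Bravo 96, Z4→Delta 72. Service 359; fixed 188; total 547.
{Bravo, Charlie}: Z1→Charlie 108, Z2→Bravo 65, Z3→Bravo 96, Z4→Charlie 48. Service 317; fixed 261; total 578.
{Alpha, Bravo, Charlie, Delta}: service 317 + fixed 496 = 813
No other subset beats 546.

Open Delta only; minimum total cost 546.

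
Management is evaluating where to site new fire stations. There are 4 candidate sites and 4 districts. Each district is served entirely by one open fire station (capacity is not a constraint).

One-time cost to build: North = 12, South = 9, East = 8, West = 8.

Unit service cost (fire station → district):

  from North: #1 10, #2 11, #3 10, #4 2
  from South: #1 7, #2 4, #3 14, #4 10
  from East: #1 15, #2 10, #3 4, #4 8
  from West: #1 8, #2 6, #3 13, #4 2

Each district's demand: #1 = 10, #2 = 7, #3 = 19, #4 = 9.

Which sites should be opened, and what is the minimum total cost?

For any fixed open set, each district goes to its cheapest open site; total = fixed + service.
{South, East, West}: #1→South 7·10=70, #2→South 4·7=28, #3→East 4·19=76, #4→West 2·9=18. Service 192; fixed 25; total 217.
{North, South, East}: service 192 + fixed 29 = 221
{North, South, East, West}: #1→South 7·10=70, #2→South 4·7=28, #3→East 4·19=76, #4→North 2·9=18. Service 192; fixed 37; total 229.
{East}: service 368 + fixed 8 = 376
(All 15 nonempty subsets were checked; South, East and West is lowest.)

Open South, East and West; minimum total cost 217.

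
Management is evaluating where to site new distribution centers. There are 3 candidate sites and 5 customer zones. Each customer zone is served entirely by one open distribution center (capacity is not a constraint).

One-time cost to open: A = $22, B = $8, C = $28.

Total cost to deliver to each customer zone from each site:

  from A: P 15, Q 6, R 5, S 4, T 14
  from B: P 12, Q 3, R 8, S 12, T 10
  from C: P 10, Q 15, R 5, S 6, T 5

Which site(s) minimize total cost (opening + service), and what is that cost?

For any fixed open set, each customer zone goes to its cheapest open site; total = fixed + service.
{B}: P→B 12, Q→B 3, R→B 8, S→B 12, T→B 10. Service 45; fixed 8; total 53.
{A, B}: P→B 12, Q→B 3, R→A 5, S→A 4, T→B 10. Service 34; fixed 30; total 64.
{B, C}: P→C 10, Q→B 3, R→C 5, S→C 6, T→C 5. Service 29; fixed 36; total 65.
{A, B, C}: service 27 + fixed 58 = 85
(All 7 nonempty subsets were checked; B only is lowest.)

Open B only; minimum total cost 53.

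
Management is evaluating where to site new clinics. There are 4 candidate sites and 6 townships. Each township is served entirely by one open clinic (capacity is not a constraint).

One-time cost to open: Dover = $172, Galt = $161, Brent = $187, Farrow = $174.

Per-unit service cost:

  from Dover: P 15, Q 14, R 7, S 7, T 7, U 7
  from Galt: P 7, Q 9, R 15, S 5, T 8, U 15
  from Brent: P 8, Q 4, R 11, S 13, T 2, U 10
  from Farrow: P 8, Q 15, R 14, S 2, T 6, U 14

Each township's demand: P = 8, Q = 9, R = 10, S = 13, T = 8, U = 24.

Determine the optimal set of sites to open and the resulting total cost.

For any fixed open set, each township goes to its cheapest open site; total = fixed + service.
{Dover}: P→Dover 15·8=120, Q→Dover 14·9=126, R→Dover 7·10=70, S→Dover 7·13=91, T→Dover 7·8=56, U→Dover 7·24=168. Service 631; fixed 172; total 803.
{Dover, Brent}: service 445 + fixed 359 = 804
{Brent}: P→Brent 8·8=64, Q→Brent 4·9=36, R→Brent 11·10=110, S→Brent 13·13=169, T→Brent 2·8=16, U→Brent 10·24=240. Service 635; fixed 187; total 822.
{Dover, Galt, Brent, Farrow}: service 372 + fixed 694 = 1066
No other subset beats 803.

Open Dover only; minimum total cost 803.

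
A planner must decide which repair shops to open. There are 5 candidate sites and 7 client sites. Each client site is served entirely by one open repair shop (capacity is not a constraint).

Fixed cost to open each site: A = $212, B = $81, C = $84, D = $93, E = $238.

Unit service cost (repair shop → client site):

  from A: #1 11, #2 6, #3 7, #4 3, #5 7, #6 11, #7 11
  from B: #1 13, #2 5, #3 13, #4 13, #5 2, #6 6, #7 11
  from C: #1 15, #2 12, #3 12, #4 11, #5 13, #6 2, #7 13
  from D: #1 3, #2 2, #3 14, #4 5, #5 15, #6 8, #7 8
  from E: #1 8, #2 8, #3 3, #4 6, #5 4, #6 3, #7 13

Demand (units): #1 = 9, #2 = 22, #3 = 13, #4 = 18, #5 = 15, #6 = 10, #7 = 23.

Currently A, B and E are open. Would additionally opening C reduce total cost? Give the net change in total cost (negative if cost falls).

Current service cost with {A, B, E}: 588.
Adding C: each client site re-picks its cheapest; new service cost 578, saving 10.
Extra fixed cost: 84. Net change = 84 − 10 = 74.
(Totals: 1119 → 1193.)

No — net change +74 (cost rises by 74).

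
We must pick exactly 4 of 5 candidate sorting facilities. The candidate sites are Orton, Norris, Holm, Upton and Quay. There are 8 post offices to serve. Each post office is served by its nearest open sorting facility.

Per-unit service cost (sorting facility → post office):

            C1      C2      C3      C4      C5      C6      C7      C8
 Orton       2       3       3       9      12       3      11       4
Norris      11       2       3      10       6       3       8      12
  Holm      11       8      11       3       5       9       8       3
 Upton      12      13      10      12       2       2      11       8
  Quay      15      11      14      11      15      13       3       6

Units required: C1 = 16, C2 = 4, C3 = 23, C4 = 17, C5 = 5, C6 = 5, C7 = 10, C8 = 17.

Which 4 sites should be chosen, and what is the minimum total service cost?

Choose Orton, Holm, Upton and Quay; total service cost 265.

With exactly 4 open, each post office uses its cheapest among the chosen.
{Orton, Holm, Upton, Quay}: C1→Orton 2·16=32, C2→Orton 3·4=12, C3→Orton 3·23=69, C4→Holm 3·17=51, C5→Upton 2·5=10, C6→Upton 2·5=10, C7→Quay 3·10=30, C8→Holm 3·17=51. Service cost 265.
{Orton, Norris, Holm, Quay}: service cost 281
{Orton, Norris, Holm, Upton}: service cost 311
Among all 5 size-4 choices, {Orton, Holm, Upton, Quay} is lowest.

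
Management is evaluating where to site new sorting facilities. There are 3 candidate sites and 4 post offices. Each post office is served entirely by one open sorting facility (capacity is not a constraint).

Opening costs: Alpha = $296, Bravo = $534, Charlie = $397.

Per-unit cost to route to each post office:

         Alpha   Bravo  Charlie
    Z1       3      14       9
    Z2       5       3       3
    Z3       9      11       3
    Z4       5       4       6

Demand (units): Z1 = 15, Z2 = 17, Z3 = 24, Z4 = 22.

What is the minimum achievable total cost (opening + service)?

For any fixed open set, each post office goes to its cheapest open site; total = fixed + service.
{Alpha}: Z1→Alpha 3·15=45, Z2→Alpha 5·17=85, Z3→Alpha 9·24=216, Z4→Alpha 5·22=110. Service 456; fixed 296; total 752.
{Charlie}: service 390 + fixed 397 = 787
{Alpha, Charlie}: service 278 + fixed 693 = 971
{Alpha, Bravo, Charlie}: service 256 + fixed 1227 = 1483
(All 7 nonempty subsets were checked; Alpha only is lowest.)

Minimum total cost: 752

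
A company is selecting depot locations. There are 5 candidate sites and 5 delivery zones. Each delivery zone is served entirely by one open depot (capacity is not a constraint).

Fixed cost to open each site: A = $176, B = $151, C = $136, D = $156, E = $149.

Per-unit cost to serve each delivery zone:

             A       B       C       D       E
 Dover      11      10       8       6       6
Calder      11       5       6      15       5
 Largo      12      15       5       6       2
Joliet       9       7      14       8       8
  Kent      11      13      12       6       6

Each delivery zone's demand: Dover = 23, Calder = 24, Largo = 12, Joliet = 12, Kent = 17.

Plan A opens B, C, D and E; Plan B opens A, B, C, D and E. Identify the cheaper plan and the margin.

Plan A is cheaper by 176.

Plan A: {B, C, D, E}: Dover→D 6·23=138, Calder→B 5·24=120, Largo→E 2·12=24, Joliet→B 7·12=84, Kent→D 6·17=102. Service 468; fixed 592; total 1060.
Plan B: {A, B, C, D, E}: Dover→D 6·23=138, Calder→B 5·24=120, Largo→E 2·12=24, Joliet→B 7·12=84, Kent→D 6·17=102. Service 468; fixed 768; total 1236.
Difference: |1060 − 1236| = 176.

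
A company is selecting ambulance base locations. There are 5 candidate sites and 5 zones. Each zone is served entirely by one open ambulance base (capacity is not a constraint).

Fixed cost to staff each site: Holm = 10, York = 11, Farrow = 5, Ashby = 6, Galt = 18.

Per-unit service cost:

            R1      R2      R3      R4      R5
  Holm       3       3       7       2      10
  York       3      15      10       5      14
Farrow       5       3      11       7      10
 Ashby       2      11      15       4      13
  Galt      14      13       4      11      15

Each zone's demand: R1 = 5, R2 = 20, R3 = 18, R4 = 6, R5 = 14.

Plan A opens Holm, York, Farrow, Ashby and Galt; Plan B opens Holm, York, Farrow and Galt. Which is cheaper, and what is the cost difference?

Plan A: {Holm, York, Farrow, Ashby, Galt}: R1→Ashby 2·5=10, R2→Holm 3·20=60, R3→Galt 4·18=72, R4→Holm 2·6=12, R5→Holm 10·14=140. Service 294; fixed 50; total 344.
Plan B: {Holm, York, Farrow, Galt}: R1→Holm 3·5=15, R2→Holm 3·20=60, R3→Galt 4·18=72, R4→Holm 2·6=12, R5→Holm 10·14=140. Service 299; fixed 44; total 343.
Difference: |344 − 343| = 1.

Plan B is cheaper by 1.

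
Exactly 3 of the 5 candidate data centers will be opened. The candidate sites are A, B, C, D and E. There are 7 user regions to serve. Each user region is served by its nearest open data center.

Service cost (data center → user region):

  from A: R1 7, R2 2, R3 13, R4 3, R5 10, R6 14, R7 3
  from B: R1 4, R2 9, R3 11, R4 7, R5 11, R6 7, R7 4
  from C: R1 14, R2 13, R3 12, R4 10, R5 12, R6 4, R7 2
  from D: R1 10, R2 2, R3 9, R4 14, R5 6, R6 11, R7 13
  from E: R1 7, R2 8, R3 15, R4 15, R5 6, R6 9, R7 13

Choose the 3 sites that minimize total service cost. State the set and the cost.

With exactly 3 open, each user region uses its cheapest among the chosen.
{A, C, D}: R1→A 7, R2→A 2, R3→D 9, R4→A 3, R5→D 6, R6→C 4, R7→C 2. Service cost 33.
{A, B, D}: service cost 34
{B, C, D}: service cost 34
Among all 10 size-3 choices, {A, C, D} is lowest.

Choose A, C and D; total service cost 33.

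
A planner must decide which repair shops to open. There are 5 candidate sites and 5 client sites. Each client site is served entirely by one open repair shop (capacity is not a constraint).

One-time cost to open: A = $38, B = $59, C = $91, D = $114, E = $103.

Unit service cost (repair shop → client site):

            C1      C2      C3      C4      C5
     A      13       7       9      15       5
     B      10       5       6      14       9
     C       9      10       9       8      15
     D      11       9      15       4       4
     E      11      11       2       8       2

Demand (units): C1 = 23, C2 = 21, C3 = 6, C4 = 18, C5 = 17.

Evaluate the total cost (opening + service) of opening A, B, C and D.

Total cost: 790

Each client site is assigned to its cheapest site among the open ones.
{A, B, C, D}: C1→C 9·23=207, C2→B 5·21=105, C3→B 6·6=36, C4→D 4·18=72, C5→D 4·17=68. Service 488; fixed 302; total 790.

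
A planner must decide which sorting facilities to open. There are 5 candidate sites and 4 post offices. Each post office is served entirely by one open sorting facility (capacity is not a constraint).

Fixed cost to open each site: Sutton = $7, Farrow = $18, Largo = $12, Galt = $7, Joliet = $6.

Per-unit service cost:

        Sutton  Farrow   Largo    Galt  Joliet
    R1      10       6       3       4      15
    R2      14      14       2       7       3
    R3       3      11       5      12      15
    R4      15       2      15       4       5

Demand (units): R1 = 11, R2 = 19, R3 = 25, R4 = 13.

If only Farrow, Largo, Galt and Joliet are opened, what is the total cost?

Total cost: 265

Each post office is assigned to its cheapest site among the open ones.
{Farrow, Largo, Galt, Joliet}: R1→Largo 3·11=33, R2→Largo 2·19=38, R3→Largo 5·25=125, R4→Farrow 2·13=26. Service 222; fixed 43; total 265.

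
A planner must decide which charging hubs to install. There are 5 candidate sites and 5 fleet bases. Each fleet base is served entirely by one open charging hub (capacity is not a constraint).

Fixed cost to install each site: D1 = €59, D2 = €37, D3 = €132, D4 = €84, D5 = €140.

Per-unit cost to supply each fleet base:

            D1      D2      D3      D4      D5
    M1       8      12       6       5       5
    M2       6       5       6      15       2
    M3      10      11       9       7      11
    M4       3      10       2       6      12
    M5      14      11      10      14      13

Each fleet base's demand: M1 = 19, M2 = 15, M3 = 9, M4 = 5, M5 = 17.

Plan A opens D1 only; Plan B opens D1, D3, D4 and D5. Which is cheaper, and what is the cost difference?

Plan A is cheaper by 139.

Plan A: {D1}: M1→D1 8·19=152, M2→D1 6·15=90, M3→D1 10·9=90, M4→D1 3·5=15, M5→D1 14·17=238. Service 585; fixed 59; total 644.
Plan B: {D1, D3, D4, D5}: M1→D4 5·19=95, M2→D5 2·15=30, M3→D4 7·9=63, M4→D3 2·5=10, M5→D3 10·17=170. Service 368; fixed 415; total 783.
Difference: |644 − 783| = 139.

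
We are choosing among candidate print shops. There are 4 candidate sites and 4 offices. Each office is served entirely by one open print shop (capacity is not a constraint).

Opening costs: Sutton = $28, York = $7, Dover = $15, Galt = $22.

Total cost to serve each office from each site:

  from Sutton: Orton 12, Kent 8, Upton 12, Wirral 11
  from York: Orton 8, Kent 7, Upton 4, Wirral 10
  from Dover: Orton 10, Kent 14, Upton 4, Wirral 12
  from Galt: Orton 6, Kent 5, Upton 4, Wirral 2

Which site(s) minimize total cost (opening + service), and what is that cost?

Open York only; minimum total cost 36.

For any fixed open set, each office goes to its cheapest open site; total = fixed + service.
{York}: Orton→York 8, Kent→York 7, Upton→York 4, Wirral→York 10. Service 29; fixed 7; total 36.
{Galt}: service 17 + fixed 22 = 39
{York, Galt}: Orton→Galt 6, Kent→Galt 5, Upton→York 4, Wirral→Galt 2. Service 17; fixed 29; total 46.
{Sutton, York, Dover, Galt}: Orton→Galt 6, Kent→Galt 5, Upton→York 4, Wirral→Galt 2. Service 17; fixed 72; total 89.
No other subset beats 36.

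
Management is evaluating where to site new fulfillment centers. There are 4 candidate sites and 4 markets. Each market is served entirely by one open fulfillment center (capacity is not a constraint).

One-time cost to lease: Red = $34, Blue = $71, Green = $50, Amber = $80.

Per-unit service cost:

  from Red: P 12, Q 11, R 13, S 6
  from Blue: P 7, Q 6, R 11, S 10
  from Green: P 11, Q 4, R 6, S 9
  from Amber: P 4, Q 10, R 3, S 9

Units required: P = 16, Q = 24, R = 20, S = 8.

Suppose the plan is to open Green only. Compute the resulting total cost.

Total cost: 514

Each market is assigned to its cheapest site among the open ones.
{Green}: P→Green 11·16=176, Q→Green 4·24=96, R→Green 6·20=120, S→Green 9·8=72. Service 464; fixed 50; total 514.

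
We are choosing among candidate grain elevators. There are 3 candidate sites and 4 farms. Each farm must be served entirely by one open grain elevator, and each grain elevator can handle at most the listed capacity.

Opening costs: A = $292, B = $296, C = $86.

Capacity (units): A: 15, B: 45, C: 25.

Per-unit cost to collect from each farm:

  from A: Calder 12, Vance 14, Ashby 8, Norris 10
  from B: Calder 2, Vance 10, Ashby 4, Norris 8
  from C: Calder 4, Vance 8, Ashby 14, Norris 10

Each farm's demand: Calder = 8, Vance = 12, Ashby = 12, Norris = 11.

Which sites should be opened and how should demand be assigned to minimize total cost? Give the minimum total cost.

Open {B}: Calder→B 2·8=16, Vance→B 10·12=120, Ashby→B 4·12=48, Norris→B 8·11=88.
Loads: B carries 43/45. Service 272; fixed 296; total 568.
Next best feasible plan costs 630.

Minimum total cost: 568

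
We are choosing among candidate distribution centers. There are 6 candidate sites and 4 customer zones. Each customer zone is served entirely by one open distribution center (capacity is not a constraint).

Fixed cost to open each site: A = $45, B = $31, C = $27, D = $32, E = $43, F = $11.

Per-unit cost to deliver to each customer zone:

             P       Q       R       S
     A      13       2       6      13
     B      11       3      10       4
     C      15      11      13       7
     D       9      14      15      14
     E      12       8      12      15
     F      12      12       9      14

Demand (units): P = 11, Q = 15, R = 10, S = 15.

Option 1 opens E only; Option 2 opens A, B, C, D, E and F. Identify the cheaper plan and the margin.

Option 2 is cheaper by 202.

Option 1: {E}: P→E 12·11=132, Q→E 8·15=120, R→E 12·10=120, S→E 15·15=225. Service 597; fixed 43; total 640.
Option 2: {A, B, C, D, E, F}: P→D 9·11=99, Q→A 2·15=30, R→A 6·10=60, S→B 4·15=60. Service 249; fixed 189; total 438.
Difference: |640 − 438| = 202.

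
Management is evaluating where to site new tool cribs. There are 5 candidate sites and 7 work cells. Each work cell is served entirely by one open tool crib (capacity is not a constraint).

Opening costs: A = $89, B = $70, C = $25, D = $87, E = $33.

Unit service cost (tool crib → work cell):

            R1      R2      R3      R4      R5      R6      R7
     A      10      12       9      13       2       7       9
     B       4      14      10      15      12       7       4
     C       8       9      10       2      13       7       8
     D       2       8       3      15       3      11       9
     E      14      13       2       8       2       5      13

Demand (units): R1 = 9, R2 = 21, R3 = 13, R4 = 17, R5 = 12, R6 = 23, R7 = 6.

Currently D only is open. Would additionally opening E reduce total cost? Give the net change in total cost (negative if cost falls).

Yes — net change −249 (cost falls by 249).

Current service cost with {D}: 823.
Adding E: each work cell re-picks its cheapest; new service cost 541, saving 282.
Extra fixed cost: 33. Net change = 33 − 282 = -249.
(Totals: 910 → 661.)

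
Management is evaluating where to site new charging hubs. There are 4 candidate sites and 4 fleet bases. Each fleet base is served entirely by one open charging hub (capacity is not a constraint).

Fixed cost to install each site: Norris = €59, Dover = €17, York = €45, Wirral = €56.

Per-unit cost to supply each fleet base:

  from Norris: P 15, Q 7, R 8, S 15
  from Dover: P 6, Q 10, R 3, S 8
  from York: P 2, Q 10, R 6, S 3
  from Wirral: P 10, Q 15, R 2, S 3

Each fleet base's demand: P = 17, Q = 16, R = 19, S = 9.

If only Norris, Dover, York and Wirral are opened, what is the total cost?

Total cost: 388

Each fleet base is assigned to its cheapest site among the open ones.
{Norris, Dover, York, Wirral}: P→York 2·17=34, Q→Norris 7·16=112, R→Wirral 2·19=38, S→York 3·9=27. Service 211; fixed 177; total 388.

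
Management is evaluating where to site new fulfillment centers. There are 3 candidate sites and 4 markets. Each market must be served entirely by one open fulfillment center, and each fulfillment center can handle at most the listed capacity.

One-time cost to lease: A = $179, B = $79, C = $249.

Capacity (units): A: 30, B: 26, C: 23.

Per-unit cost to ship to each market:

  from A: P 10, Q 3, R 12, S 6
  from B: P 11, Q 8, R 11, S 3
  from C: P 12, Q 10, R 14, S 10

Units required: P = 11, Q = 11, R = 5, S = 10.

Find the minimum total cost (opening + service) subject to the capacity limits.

Minimum total cost: 486

Open {A, B}: P→A 10·11=110, Q→A 3·11=33, R→B 11·5=55, S→B 3·10=30.
Loads: A carries 22/30, B carries 15/26. Service 228; fixed 258; total 486.
Next best feasible plan costs 491.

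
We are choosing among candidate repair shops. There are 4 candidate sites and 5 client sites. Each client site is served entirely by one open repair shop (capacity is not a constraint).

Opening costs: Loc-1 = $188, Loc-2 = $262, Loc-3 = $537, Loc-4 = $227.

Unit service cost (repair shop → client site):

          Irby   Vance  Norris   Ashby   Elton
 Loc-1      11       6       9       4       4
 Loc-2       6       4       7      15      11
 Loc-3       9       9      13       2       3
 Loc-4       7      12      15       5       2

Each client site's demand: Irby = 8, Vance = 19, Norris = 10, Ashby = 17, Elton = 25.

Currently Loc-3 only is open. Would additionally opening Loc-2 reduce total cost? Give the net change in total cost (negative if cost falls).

Current service cost with {Loc-3}: 482.
Adding Loc-2: each client site re-picks its cheapest; new service cost 303, saving 179.
Extra fixed cost: 262. Net change = 262 − 179 = 83.
(Totals: 1019 → 1102.)

No — net change +83 (cost rises by 83).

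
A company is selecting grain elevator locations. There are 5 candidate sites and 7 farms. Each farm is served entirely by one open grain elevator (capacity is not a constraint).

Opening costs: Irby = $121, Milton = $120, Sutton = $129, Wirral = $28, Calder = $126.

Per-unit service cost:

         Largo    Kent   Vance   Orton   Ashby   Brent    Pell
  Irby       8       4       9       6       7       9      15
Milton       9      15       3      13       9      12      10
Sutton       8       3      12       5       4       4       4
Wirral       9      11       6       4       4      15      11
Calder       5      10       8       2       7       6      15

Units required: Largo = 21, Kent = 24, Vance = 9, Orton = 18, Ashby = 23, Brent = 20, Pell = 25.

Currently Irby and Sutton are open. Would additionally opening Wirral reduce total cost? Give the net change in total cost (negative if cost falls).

Yes — net change −17 (cost falls by 17).

Current service cost with {Irby, Sutton}: 683.
Adding Wirral: each farm re-picks its cheapest; new service cost 638, saving 45.
Extra fixed cost: 28. Net change = 28 − 45 = -17.
(Totals: 933 → 916.)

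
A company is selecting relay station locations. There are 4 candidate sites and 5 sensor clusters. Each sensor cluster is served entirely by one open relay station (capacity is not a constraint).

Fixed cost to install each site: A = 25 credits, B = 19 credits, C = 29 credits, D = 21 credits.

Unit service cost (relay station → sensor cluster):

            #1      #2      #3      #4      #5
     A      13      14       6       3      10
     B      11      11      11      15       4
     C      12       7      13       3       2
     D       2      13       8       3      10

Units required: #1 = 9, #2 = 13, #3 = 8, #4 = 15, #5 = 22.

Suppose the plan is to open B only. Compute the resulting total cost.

Each sensor cluster is assigned to its cheapest site among the open ones.
{B}: #1→B 11·9=99, #2→B 11·13=143, #3→B 11·8=88, #4→B 15·15=225, #5→B 4·22=88. Service 643; fixed 19; total 662.

Total cost: 662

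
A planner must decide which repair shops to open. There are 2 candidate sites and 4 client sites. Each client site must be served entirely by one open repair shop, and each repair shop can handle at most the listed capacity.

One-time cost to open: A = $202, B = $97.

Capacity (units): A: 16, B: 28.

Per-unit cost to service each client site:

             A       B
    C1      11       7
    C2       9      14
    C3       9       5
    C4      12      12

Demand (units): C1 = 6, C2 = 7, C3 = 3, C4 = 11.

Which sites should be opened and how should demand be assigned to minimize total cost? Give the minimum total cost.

Minimum total cost: 384

Open {B}: C1→B 7·6=42, C2→B 14·7=98, C3→B 5·3=15, C4→B 12·11=132.
Loads: B carries 27/28. Service 287; fixed 97; total 384.
Next best feasible plan costs 551.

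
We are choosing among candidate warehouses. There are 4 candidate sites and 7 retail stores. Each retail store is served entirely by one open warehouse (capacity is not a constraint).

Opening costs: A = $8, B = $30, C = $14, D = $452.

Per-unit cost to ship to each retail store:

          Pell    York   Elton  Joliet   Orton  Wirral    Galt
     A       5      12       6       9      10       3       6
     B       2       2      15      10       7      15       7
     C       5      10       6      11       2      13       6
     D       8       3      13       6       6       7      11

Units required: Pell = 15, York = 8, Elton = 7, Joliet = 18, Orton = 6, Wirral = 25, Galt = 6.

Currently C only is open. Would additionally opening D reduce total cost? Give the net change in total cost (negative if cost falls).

Current service cost with {C}: 768.
Adding D: each retail store re-picks its cheapest; new service cost 472, saving 296.
Extra fixed cost: 452. Net change = 452 − 296 = 156.
(Totals: 782 → 938.)

No — net change +156 (cost rises by 156).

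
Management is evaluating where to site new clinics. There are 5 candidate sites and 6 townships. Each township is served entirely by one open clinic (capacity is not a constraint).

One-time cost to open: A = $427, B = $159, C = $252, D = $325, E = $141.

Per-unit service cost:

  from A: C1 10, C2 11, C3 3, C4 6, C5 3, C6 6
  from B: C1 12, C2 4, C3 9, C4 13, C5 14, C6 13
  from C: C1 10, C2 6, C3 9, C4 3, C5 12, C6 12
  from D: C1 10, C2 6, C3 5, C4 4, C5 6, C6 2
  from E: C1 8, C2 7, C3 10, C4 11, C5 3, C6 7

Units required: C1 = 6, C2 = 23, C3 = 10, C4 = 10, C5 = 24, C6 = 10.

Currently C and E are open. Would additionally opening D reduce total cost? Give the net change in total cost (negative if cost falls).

No — net change +235 (cost rises by 235).

Current service cost with {C, E}: 448.
Adding D: each township re-picks its cheapest; new service cost 358, saving 90.
Extra fixed cost: 325. Net change = 325 − 90 = 235.
(Totals: 841 → 1076.)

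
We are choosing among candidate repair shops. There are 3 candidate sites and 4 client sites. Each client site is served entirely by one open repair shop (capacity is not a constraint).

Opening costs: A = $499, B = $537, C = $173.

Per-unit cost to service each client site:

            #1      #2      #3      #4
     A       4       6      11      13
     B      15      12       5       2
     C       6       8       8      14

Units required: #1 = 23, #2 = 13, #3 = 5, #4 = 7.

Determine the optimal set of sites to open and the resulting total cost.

For any fixed open set, each client site goes to its cheapest open site; total = fixed + service.
{C}: #1→C 6·23=138, #2→C 8·13=104, #3→C 8·5=40, #4→C 14·7=98. Service 380; fixed 173; total 553.
{A}: #1→A 4·23=92, #2→A 6·13=78, #3→A 11·5=55, #4→A 13·7=91. Service 316; fixed 499; total 815.
{A, C}: #1→A 4·23=92, #2→A 6·13=78, #3→C 8·5=40, #4→A 13·7=91. Service 301; fixed 672; total 973.
{A, B, C}: service 209 + fixed 1209 = 1418
(All 7 nonempty subsets were checked; C only is lowest.)

Open C only; minimum total cost 553.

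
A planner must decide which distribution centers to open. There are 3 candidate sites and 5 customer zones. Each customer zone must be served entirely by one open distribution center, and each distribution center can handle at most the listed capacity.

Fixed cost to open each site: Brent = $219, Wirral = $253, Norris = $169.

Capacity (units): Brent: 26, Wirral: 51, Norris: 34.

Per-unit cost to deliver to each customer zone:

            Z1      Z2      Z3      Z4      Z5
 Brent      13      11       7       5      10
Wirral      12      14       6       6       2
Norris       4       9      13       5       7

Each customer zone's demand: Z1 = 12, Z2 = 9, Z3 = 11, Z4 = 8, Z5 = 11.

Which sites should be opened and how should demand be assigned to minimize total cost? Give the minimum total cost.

Minimum total cost: 659

Open {Wirral}: Z1→Wirral 12·12=144, Z2→Wirral 14·9=126, Z3→Wirral 6·11=66, Z4→Wirral 6·8=48, Z5→Wirral 2·11=22.
Loads: Wirral carries 51/51. Service 406; fixed 253; total 659.
Next best feasible plan costs 679.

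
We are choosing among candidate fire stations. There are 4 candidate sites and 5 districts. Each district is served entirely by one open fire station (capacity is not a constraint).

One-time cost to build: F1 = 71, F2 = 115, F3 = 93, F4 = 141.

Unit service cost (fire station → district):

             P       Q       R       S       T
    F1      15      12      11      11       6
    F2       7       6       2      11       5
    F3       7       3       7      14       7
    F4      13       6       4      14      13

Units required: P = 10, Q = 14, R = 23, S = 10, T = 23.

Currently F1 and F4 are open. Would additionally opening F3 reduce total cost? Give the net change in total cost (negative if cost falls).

Current service cost with {F1, F4}: 554.
Adding F3: each district re-picks its cheapest; new service cost 452, saving 102.
Extra fixed cost: 93. Net change = 93 − 102 = -9.
(Totals: 766 → 757.)

Yes — net change −9 (cost falls by 9).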